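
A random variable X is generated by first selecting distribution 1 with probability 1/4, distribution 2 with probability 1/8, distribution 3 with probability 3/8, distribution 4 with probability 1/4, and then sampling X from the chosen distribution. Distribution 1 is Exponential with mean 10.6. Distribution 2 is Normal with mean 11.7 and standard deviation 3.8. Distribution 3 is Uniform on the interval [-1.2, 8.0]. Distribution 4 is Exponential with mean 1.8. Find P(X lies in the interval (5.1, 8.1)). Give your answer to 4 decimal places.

Conditional on each component, P(5.1 < X < 8.1): 1: 0.152354; 2: 0.130518; 3: 0.315217; 4: 0.0477075.
By total probability, P(5.1 < X < 8.1) = 0.25·0.152354 + 0.125·0.130518 + 0.375·0.315217 + 0.25·0.0477075 = 0.184537.

0.1845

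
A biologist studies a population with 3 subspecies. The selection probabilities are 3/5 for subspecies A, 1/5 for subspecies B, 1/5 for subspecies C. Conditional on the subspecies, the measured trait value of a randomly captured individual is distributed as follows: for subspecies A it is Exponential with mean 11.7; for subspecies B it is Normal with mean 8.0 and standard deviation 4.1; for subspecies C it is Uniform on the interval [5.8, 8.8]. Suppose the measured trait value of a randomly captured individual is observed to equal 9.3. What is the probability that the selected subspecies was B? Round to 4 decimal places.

Likelihoods f(9.3 | ·): A: 0.0386016; B: 0.0925327; C: 0.
Posterior ∝ prior × likelihood. Numerator for B: 0.2·0.0925327 = 0.0185065.
Normalizing constant: 0.6·0.0386016 + 0.2·0.0925327 + 0.2·0 = 0.0416675.
P(B | observation) = 0.0185065 / 0.0416675 = 0.444148.

0.4441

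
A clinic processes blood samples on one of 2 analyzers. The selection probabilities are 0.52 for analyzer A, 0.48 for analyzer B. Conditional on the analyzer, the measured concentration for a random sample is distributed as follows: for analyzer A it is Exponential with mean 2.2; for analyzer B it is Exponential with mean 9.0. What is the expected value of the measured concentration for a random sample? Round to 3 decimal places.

5.464

Component means — A: 2.2; B: 9.
E[X] = 0.52·2.2 + 0.48·9 = 5.464.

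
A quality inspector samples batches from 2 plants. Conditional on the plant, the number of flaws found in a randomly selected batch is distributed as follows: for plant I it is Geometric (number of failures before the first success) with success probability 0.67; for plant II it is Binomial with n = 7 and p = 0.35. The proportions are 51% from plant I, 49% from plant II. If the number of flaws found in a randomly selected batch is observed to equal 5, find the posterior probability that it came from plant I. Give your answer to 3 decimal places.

Likelihoods P(X=5 | ·): I: 0.00262207; II: 0.0466.
Posterior ∝ prior × likelihood. Numerator for I: 0.51·0.00262207 = 0.00133726.
Normalizing constant: 0.51·0.00262207 + 0.49·0.0466 = 0.0241713.
P(I | observation) = 0.00133726 / 0.0241713 = 0.0553242.

0.055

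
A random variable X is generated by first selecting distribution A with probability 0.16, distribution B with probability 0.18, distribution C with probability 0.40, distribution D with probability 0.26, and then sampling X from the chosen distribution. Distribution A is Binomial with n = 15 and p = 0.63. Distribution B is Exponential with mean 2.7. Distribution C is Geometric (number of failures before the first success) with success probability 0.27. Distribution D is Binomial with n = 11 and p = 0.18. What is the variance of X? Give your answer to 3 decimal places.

Per component, A: μ=9.45, E[X²]=92.799; B: μ=2.7, E[X²]=14.58; C: μ=2.7037, E[X²]=17.3237; D: μ=1.98, E[X²]=5.544.
E[X] = 0.16·9.45 + 0.18·2.7 + 0.4·2.7037 + 0.26·1.98 = 3.59428.
E[X²] = 0.16·92.799 + 0.18·14.58 + 0.4·17.3237 + 0.26·5.544 = 25.8432.
Var(X) = E[X²] − (E[X])² = 25.8432 − 12.9189 = 12.9243.

12.924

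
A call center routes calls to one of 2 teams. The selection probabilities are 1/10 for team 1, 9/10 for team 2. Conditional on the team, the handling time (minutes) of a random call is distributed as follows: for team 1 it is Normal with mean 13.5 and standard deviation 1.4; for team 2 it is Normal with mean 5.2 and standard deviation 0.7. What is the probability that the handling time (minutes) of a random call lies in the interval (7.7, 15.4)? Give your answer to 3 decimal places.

Conditional on each team, P(7.7 < X < 15.4): 1: 0.912615; 2: 0.00017752.
By total probability, P(7.7 < X < 15.4) = 0.1·0.912615 + 0.9·0.00017752 = 0.0914213.

0.091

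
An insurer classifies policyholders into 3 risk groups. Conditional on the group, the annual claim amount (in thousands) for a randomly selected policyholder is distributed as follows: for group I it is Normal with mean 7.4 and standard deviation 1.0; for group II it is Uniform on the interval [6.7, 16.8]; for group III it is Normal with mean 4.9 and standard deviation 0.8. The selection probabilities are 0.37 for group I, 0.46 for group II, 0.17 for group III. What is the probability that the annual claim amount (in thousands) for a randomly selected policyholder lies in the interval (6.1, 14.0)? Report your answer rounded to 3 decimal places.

Conditional on each group, P(6.1 < X < 14.0): I: 0.9032; II: 0.722772; III: 0.0668072.
By total probability, P(6.1 < X < 14.0) = 0.37·0.9032 + 0.46·0.722772 + 0.17·0.0668072 = 0.678016.

0.678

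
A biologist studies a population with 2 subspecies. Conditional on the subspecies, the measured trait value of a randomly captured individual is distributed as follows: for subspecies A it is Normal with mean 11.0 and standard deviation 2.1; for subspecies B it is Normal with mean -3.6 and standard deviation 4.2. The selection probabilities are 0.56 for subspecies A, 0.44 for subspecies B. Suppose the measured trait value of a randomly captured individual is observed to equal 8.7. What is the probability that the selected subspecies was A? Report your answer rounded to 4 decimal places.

Likelihoods f(8.7 | ·): A: 0.104283; B: 0.00130404.
Posterior ∝ prior × likelihood. Numerator for A: 0.56·0.104283 = 0.0583984.
Normalizing constant: 0.56·0.104283 + 0.44·0.00130404 = 0.0589721.
P(A | observation) = 0.0583984 / 0.0589721 = 0.99027.

0.9903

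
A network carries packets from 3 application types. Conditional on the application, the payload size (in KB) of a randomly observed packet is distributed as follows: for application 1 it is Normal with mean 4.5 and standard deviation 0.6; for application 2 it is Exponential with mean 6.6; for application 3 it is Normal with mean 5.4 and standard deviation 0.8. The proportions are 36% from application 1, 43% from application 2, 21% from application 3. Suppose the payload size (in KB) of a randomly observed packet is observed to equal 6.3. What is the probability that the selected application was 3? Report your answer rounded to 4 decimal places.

Likelihoods f(6.3 | ·): 1: 0.00738641; 2: 0.0583314; 3: 0.264846.
Posterior ∝ prior × likelihood. Numerator for 3: 0.21·0.264846 = 0.0556176.
Normalizing constant: 0.36·0.00738641 + 0.43·0.0583314 + 0.21·0.264846 = 0.0833592.
P(3 | observation) = 0.0556176 / 0.0833592 = 0.667204.

0.6672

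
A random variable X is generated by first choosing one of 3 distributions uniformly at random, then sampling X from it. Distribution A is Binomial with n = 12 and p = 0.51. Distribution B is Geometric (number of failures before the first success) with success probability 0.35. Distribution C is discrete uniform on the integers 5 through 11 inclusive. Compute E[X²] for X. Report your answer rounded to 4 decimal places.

For each component E[X²] = Var + (mean)², giving A: 40.4532; B: 8.7551; C: 68.
Overall E[X²] = 0.333333·40.4532 + 0.333333·8.7551 + 0.333333·68 = 39.0694.

39.0694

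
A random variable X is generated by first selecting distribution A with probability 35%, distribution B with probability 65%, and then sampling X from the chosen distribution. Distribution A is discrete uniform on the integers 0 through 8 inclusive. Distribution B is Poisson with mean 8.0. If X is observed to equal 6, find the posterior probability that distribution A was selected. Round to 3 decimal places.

Likelihoods P(X=6 | ·): A: 0.111111; B: 0.122138.
Posterior ∝ prior × likelihood. Numerator for A: 0.35·0.111111 = 0.0388889.
Normalizing constant: 0.35·0.111111 + 0.65·0.122138 = 0.118279.
P(A | observation) = 0.0388889 / 0.118279 = 0.32879.

0.329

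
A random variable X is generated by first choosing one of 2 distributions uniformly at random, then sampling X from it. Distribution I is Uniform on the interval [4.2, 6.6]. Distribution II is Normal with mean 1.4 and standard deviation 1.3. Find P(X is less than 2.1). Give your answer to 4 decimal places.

Conditional on each component, P(X < 2.1): I: 0; II: 0.704871.
By total probability, P(X < 2.1) = 0.5·0 + 0.5·0.704871 = 0.352435.

0.3524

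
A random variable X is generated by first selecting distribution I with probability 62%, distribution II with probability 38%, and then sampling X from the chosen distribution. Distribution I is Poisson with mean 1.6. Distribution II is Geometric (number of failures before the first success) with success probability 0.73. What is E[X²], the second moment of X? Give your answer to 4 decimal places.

For each component E[X²] = Var + (mean)², giving I: 4.16; II: 0.64346.
Overall E[X²] = 0.62·4.16 + 0.38·0.64346 = 2.82371.

2.8237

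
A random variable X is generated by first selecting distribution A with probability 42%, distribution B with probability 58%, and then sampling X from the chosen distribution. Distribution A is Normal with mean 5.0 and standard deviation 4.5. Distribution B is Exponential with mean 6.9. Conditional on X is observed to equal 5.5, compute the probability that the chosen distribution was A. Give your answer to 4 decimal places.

0.4942

Likelihoods f(5.5 | ·): A: 0.0881083; B: 0.0653092.
Posterior ∝ prior × likelihood. Numerator for A: 0.42·0.0881083 = 0.0370055.
Normalizing constant: 0.42·0.0881083 + 0.58·0.0653092 = 0.0748848.
P(A | observation) = 0.0370055 / 0.0748848 = 0.494165.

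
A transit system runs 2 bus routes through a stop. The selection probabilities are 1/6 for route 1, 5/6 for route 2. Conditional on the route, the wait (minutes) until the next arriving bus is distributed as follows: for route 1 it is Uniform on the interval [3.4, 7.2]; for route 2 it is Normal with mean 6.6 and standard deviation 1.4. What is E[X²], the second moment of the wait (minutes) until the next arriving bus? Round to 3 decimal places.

For each component E[X²] = Var + (mean)², giving 1: 29.2933; 2: 45.52.
Overall E[X²] = 0.166667·29.2933 + 0.833333·45.52 = 42.8156.

42.816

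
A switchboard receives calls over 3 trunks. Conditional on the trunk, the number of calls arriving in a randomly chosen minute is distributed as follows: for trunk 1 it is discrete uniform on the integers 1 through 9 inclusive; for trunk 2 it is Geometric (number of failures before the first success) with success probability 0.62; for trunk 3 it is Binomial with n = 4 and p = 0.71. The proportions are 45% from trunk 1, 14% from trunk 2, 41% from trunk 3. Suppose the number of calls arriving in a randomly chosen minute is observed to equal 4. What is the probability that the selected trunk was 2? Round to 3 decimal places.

Likelihoods P(X=4 | ·): 1: 0.111111; 2: 0.0129278; 3: 0.254117.
Posterior ∝ prior × likelihood. Numerator for 2: 0.14·0.0129278 = 0.0018099.
Normalizing constant: 0.45·0.111111 + 0.14·0.0129278 + 0.41·0.254117 = 0.155998.
P(2 | observation) = 0.0018099 / 0.155998 = 0.0116021.

0.012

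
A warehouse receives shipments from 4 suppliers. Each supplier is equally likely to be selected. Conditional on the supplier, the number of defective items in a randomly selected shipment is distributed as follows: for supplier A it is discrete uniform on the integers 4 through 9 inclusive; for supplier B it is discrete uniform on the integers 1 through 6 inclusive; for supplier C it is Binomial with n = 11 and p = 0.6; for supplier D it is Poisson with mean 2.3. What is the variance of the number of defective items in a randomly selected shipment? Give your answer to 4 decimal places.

6.2052

Per component, A: μ=6.5, E[X²]=45.1667; B: μ=3.5, E[X²]=15.1667; C: μ=6.6, E[X²]=46.2; D: μ=2.3, E[X²]=7.59.
E[X] = 0.25·6.5 + 0.25·3.5 + 0.25·6.6 + 0.25·2.3 = 4.725.
E[X²] = 0.25·45.1667 + 0.25·15.1667 + 0.25·46.2 + 0.25·7.59 = 28.5308.
Var(X) = E[X²] − (E[X])² = 28.5308 − 22.3256 = 6.20521.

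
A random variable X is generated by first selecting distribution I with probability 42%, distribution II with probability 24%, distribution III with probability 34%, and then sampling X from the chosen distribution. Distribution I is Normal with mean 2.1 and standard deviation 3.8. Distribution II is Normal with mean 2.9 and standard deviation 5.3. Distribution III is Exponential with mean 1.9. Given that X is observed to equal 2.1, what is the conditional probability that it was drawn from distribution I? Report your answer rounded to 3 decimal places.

0.364

Likelihoods f(2.1 | ·): I: 0.104985; II: 0.0744195; III: 0.174276.
Posterior ∝ prior × likelihood. Numerator for I: 0.42·0.104985 = 0.0440936.
Normalizing constant: 0.42·0.104985 + 0.24·0.0744195 + 0.34·0.174276 = 0.121208.
P(I | observation) = 0.0440936 / 0.121208 = 0.363785.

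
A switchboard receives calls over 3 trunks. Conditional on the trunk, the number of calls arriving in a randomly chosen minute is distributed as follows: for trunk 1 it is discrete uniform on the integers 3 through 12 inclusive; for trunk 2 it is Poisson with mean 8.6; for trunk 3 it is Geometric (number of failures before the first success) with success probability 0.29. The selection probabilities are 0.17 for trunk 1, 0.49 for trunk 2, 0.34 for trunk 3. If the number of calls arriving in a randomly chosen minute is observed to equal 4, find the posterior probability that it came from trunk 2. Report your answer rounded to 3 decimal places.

Likelihoods P(X=4 | ·): 1: 0.1; 2: 0.0419614; 3: 0.0736939.
Posterior ∝ prior × likelihood. Numerator for 2: 0.49·0.0419614 = 0.0205611.
Normalizing constant: 0.17·0.1 + 0.49·0.0419614 + 0.34·0.0736939 = 0.062617.
P(2 | observation) = 0.0205611 / 0.062617 = 0.328363.

0.328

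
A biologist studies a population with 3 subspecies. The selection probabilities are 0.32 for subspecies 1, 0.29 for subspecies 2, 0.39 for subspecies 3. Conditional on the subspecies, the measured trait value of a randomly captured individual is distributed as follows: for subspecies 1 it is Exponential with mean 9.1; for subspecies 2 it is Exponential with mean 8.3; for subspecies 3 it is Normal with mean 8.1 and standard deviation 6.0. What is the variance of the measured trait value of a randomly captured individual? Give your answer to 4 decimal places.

60.7060

Per component, 1: μ=9.1, E[X²]=165.62; 2: μ=8.3, E[X²]=137.78; 3: μ=8.1, E[X²]=101.61.
E[X] = 0.32·9.1 + 0.29·8.3 + 0.39·8.1 = 8.478.
E[X²] = 0.32·165.62 + 0.29·137.78 + 0.39·101.61 = 132.583.
Var(X) = E[X²] − (E[X])² = 132.583 − 71.8765 = 60.706.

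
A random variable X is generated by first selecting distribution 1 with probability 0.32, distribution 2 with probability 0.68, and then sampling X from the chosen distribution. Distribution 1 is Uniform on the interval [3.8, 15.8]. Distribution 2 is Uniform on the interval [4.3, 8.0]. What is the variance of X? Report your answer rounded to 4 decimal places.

7.5147

Per component, 1: μ=9.8, E[X²]=108.04; 2: μ=6.15, E[X²]=38.9633.
E[X] = 0.32·9.8 + 0.68·6.15 = 7.318.
E[X²] = 0.32·108.04 + 0.68·38.9633 = 61.0679.
Var(X) = E[X²] − (E[X])² = 61.0679 − 53.5531 = 7.51474.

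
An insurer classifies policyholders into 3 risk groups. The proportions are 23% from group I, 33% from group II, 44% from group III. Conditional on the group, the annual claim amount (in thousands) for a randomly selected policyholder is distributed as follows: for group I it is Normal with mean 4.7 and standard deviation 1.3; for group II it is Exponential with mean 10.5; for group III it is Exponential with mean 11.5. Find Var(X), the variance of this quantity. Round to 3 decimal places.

Per component, I: μ=4.7, E[X²]=23.78; II: μ=10.5, E[X²]=220.5; III: μ=11.5, E[X²]=264.5.
E[X] = 0.23·4.7 + 0.33·10.5 + 0.44·11.5 = 9.606.
E[X²] = 0.23·23.78 + 0.33·220.5 + 0.44·264.5 = 194.614.
Var(X) = E[X²] − (E[X])² = 194.614 − 92.2752 = 102.339.

102.339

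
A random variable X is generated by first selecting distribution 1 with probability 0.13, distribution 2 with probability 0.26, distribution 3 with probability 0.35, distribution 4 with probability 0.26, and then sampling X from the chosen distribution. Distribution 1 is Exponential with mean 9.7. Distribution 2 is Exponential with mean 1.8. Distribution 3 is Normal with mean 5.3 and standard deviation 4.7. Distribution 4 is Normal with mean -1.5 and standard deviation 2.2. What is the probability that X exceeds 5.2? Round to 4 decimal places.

Conditional on each component, P(X > 5.2): 1: 0.585036; 2: 0.055638; 3: 0.508487; 4: 0.00116164.
By total probability, P(X > 5.2) = 0.13·0.585036 + 0.26·0.055638 + 0.35·0.508487 + 0.26·0.00116164 = 0.268793.

0.2688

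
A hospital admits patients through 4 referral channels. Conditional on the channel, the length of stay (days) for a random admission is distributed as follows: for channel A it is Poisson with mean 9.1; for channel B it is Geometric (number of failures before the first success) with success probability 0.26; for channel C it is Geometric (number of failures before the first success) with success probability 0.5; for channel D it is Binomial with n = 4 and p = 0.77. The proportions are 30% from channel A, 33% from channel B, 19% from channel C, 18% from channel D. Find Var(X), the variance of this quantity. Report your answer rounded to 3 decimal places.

Per component, A: μ=9.1, E[X²]=91.91; B: μ=2.84615, E[X²]=19.0473; C: μ=1, E[X²]=3; D: μ=3.08, E[X²]=10.1948.
E[X] = 0.3·9.1 + 0.33·2.84615 + 0.19·1 + 0.18·3.08 = 4.41363.
E[X²] = 0.3·91.91 + 0.33·19.0473 + 0.19·3 + 0.18·10.1948 = 36.2637.
Var(X) = E[X²] − (E[X])² = 36.2637 − 19.4801 = 16.7835.

16.784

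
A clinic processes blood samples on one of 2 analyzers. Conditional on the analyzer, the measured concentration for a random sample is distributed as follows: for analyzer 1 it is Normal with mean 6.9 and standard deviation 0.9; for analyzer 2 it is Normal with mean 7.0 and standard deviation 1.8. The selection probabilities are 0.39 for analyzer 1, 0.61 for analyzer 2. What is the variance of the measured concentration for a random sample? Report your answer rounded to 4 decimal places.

2.2947

Per component, 1: μ=6.9, E[X²]=48.42; 2: μ=7, E[X²]=52.24.
E[X] = 0.39·6.9 + 0.61·7 = 6.961.
E[X²] = 0.39·48.42 + 0.61·52.24 = 50.7502.
Var(X) = E[X²] − (E[X])² = 50.7502 − 48.4555 = 2.29468.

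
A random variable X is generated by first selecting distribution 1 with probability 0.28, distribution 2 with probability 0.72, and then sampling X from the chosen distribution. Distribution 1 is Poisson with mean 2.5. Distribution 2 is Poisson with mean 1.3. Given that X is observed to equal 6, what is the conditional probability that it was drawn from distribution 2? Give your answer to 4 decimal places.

0.1444

Likelihoods P(X=6 | ·): 1: 0.0278337; 2: 0.00182703.
Posterior ∝ prior × likelihood. Numerator for 2: 0.72·0.00182703 = 0.00131546.
Normalizing constant: 0.28·0.0278337 + 0.72·0.00182703 = 0.0091089.
P(2 | observation) = 0.00131546 / 0.0091089 = 0.144415.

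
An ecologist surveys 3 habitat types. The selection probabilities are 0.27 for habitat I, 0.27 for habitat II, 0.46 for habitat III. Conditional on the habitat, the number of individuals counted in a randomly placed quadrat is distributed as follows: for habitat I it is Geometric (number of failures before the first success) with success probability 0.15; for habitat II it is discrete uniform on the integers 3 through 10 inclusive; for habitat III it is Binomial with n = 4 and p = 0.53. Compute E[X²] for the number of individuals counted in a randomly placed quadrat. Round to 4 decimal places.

34.2208

For each component E[X²] = Var + (mean)², giving I: 69.8889; II: 47.5; III: 5.4908.
Overall E[X²] = 0.27·69.8889 + 0.27·47.5 + 0.46·5.4908 = 34.2208.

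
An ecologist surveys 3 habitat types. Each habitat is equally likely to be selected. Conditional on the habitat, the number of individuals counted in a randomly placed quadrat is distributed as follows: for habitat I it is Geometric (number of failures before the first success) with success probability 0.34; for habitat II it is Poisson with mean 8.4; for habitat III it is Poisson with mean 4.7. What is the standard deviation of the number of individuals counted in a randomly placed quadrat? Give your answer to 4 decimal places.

3.6430

Per component, I: μ=1.94118, E[X²]=9.47751; II: μ=8.4, E[X²]=78.96; III: μ=4.7, E[X²]=26.79.
E[X] = 0.333333·1.94118 + 0.333333·8.4 + 0.333333·4.7 = 5.01373.
E[X²] = 0.333333·9.47751 + 0.333333·78.96 + 0.333333·26.79 = 38.4092.
Var(X) = E[X²] − (E[X])² = 38.4092 − 25.1374 = 13.2717.
SD(X) = √13.2717 = 3.64304.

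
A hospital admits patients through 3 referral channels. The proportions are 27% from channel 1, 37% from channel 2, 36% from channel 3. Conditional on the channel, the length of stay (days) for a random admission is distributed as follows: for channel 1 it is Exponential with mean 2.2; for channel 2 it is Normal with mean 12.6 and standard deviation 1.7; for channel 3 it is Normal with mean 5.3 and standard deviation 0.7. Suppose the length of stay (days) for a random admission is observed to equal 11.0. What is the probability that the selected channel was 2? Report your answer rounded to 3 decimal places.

0.985

Likelihoods f(11.0 | ·): 1: 0.0030627; 2: 0.150699; 3: 2.27835e-15.
Posterior ∝ prior × likelihood. Numerator for 2: 0.37·0.150699 = 0.0557585.
Normalizing constant: 0.27·0.0030627 + 0.37·0.150699 + 0.36·2.27835e-15 = 0.0565854.
P(2 | observation) = 0.0557585 / 0.0565854 = 0.985386.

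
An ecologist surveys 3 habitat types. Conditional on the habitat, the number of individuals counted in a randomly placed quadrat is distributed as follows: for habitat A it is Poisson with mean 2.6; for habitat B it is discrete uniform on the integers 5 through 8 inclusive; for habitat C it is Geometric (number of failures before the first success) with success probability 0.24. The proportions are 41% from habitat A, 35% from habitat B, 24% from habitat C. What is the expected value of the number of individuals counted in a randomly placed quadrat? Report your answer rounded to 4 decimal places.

4.1010

Component means — A: 2.6; B: 6.5; C: 3.16667.
E[X] = 0.41·2.6 + 0.35·6.5 + 0.24·3.16667 = 4.101.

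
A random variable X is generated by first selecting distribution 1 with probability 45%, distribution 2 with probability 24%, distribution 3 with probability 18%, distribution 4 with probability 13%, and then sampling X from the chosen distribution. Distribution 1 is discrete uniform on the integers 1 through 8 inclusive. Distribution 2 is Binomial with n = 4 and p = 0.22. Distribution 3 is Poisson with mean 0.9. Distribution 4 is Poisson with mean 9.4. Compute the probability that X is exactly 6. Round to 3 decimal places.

0.067

Conditional on each component, P(X = 6): 1: 0.125; 2: 0; 3: 0.000300094; 4: 0.0792623.
By total probability, P(X = 6) = 0.45·0.125 + 0.24·0 + 0.18·0.000300094 + 0.13·0.0792623 = 0.0666081.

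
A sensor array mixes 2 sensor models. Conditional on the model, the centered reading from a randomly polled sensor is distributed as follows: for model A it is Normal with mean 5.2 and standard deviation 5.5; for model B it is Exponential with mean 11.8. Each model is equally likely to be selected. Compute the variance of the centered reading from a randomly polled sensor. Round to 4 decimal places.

Per component, A: μ=5.2, E[X²]=57.29; B: μ=11.8, E[X²]=278.48.
E[X] = 0.5·5.2 + 0.5·11.8 = 8.5.
E[X²] = 0.5·57.29 + 0.5·278.48 = 167.885.
Var(X) = E[X²] − (E[X])² = 167.885 − 72.25 = 95.635.

95.6350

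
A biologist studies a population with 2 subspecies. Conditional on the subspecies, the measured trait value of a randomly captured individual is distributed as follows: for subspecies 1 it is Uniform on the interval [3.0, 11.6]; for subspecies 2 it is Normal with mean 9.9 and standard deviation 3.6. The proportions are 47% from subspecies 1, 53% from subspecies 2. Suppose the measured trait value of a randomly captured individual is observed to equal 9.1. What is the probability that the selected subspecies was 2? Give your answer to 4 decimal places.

Likelihoods f(9.1 | ·): 1: 0.116279; 2: 0.108115.
Posterior ∝ prior × likelihood. Numerator for 2: 0.53·0.108115 = 0.0573007.
Normalizing constant: 0.47·0.116279 + 0.53·0.108115 = 0.111952.
P(2 | observation) = 0.0573007 / 0.111952 = 0.511833.

0.5118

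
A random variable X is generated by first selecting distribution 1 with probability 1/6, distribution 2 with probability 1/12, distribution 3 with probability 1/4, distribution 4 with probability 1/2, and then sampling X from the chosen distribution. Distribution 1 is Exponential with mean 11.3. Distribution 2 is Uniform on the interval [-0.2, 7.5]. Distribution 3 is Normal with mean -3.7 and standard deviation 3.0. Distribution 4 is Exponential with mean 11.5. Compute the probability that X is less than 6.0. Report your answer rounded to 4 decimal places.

0.5889

Conditional on each component, P(X < 6.0): 1: 0.411968; 2: 0.805195; 3: 0.999388; 4: 0.406513.
By total probability, P(X < 6.0) = 0.166667·0.411968 + 0.0833333·0.805195 + 0.25·0.999388 + 0.5·0.406513 = 0.588864.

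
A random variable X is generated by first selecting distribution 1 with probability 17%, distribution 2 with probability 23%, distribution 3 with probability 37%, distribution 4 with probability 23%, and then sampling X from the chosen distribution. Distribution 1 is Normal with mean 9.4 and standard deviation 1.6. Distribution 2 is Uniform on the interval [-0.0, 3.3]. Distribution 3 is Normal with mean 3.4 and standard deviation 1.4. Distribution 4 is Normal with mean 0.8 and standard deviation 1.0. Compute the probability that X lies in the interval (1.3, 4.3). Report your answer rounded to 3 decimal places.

Conditional on each component, P(1.3 < X < 4.3): 1: 0.000717335; 2: 0.606061; 3: 0.673034; 4: 0.308305.
By total probability, P(1.3 < X < 4.3) = 0.17·0.000717335 + 0.23·0.606061 + 0.37·0.673034 + 0.23·0.308305 = 0.459449.

0.459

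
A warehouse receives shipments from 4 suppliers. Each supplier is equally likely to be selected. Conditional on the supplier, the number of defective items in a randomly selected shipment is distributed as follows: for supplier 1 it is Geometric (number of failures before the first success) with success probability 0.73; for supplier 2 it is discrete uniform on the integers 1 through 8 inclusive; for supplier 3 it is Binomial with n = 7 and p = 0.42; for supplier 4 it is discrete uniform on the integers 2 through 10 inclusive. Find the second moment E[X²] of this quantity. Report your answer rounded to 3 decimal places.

19.790

For each component E[X²] = Var + (mean)², giving 1: 0.64346; 2: 25.5; 3: 10.3488; 4: 42.6667.
Overall E[X²] = 0.25·0.64346 + 0.25·25.5 + 0.25·10.3488 + 0.25·42.6667 = 19.7897.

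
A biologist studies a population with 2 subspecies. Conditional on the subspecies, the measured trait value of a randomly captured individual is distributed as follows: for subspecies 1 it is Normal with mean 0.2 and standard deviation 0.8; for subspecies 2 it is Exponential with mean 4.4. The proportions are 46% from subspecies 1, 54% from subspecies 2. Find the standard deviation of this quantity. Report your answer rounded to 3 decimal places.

Per component, 1: μ=0.2, E[X²]=0.68; 2: μ=4.4, E[X²]=38.72.
E[X] = 0.46·0.2 + 0.54·4.4 = 2.468.
E[X²] = 0.46·0.68 + 0.54·38.72 = 21.2216.
Var(X) = E[X²] − (E[X])² = 21.2216 − 6.09102 = 15.1306.
SD(X) = √15.1306 = 3.8898.

3.890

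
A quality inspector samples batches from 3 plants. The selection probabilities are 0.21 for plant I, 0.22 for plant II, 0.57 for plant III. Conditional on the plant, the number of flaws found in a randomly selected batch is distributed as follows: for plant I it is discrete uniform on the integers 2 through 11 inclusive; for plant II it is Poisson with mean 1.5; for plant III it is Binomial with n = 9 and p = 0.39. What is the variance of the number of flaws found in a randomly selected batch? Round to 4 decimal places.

Per component, I: μ=6.5, E[X²]=50.5; II: μ=1.5, E[X²]=3.75; III: μ=3.51, E[X²]=14.4612.
E[X] = 0.21·6.5 + 0.22·1.5 + 0.57·3.51 = 3.6957.
E[X²] = 0.21·50.5 + 0.22·3.75 + 0.57·14.4612 = 19.6729.
Var(X) = E[X²] − (E[X])² = 19.6729 − 13.6582 = 6.01469.

6.0147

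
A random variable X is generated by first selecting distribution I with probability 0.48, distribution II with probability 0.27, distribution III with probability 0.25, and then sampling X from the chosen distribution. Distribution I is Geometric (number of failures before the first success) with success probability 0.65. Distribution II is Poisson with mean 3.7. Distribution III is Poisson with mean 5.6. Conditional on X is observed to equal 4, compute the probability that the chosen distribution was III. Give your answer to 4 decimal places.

Likelihoods P(X=4 | ·): I: 0.00975406; II: 0.193066; III: 0.151528.
Posterior ∝ prior × likelihood. Numerator for III: 0.25·0.151528 = 0.0378819.
Normalizing constant: 0.48·0.00975406 + 0.27·0.193066 + 0.25·0.151528 = 0.0946917.
P(III | observation) = 0.0378819 / 0.0946917 = 0.400055.

0.4001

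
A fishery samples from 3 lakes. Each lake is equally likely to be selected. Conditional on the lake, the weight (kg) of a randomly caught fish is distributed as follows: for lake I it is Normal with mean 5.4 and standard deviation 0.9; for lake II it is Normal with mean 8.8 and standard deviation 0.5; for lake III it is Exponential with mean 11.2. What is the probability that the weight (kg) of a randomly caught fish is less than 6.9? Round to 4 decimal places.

0.4707

Conditional on each lake, P(X < 6.9): I: 0.95221; II: 7.2348e-05; III: 0.459938.
By total probability, P(X < 6.9) = 0.333333·0.95221 + 0.333333·7.2348e-05 + 0.333333·0.459938 = 0.47074.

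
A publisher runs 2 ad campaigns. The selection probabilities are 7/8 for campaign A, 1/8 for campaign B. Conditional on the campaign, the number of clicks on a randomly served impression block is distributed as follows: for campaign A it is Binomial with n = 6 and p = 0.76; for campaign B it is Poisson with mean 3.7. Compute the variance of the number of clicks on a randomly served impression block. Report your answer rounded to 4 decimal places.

Per component, A: μ=4.56, E[X²]=21.888; B: μ=3.7, E[X²]=17.39.
E[X] = 0.875·4.56 + 0.125·3.7 = 4.4525.
E[X²] = 0.875·21.888 + 0.125·17.39 = 21.3258.
Var(X) = E[X²] − (E[X])² = 21.3258 − 19.8248 = 1.50099.

1.5010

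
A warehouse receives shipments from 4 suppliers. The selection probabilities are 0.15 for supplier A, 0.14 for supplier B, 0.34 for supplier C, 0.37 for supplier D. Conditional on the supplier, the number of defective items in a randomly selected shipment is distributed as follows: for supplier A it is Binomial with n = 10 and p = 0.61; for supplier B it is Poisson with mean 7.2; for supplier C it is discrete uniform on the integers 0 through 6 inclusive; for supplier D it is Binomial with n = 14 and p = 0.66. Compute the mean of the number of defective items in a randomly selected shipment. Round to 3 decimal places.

6.362

Component means — A: 6.1; B: 7.2; C: 3; D: 9.24.
E[X] = 0.15·6.1 + 0.14·7.2 + 0.34·3 + 0.37·9.24 = 6.3618.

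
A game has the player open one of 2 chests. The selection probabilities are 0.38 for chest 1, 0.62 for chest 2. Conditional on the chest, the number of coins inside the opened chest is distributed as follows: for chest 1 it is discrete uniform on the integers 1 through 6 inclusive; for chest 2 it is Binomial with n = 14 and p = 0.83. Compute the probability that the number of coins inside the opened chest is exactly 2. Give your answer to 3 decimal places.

Conditional on each chest, P(X = 2): 1: 0.166667; 2: 3.65245e-08.
By total probability, P(X = 2) = 0.38·0.166667 + 0.62·3.65245e-08 = 0.0633334.

0.063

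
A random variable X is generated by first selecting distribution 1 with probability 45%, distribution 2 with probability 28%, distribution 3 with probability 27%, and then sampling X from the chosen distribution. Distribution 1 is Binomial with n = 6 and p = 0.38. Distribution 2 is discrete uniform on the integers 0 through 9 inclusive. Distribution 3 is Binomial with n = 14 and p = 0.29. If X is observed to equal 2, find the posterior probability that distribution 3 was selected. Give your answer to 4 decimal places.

0.1647

Likelihoods P(X=2 | ·): 1: 0.320055; 2: 0.1; 3: 0.125585.
Posterior ∝ prior × likelihood. Numerator for 3: 0.27·0.125585 = 0.0339079.
Normalizing constant: 0.45·0.320055 + 0.28·0.1 + 0.27·0.125585 = 0.205933.
P(3 | observation) = 0.0339079 / 0.205933 = 0.164655.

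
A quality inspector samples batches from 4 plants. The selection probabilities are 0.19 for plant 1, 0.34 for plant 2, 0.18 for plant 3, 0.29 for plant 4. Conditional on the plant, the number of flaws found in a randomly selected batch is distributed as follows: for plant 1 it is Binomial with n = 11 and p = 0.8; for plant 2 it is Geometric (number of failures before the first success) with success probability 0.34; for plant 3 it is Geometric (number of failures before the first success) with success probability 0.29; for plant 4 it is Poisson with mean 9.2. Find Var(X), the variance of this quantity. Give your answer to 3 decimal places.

Per component, 1: μ=8.8, E[X²]=79.2; 2: μ=1.94118, E[X²]=9.47751; 3: μ=2.44828, E[X²]=14.4364; 4: μ=9.2, E[X²]=93.84.
E[X] = 0.19·8.8 + 0.34·1.94118 + 0.18·2.44828 + 0.29·9.2 = 5.44069.
E[X²] = 0.19·79.2 + 0.34·9.47751 + 0.18·14.4364 + 0.29·93.84 = 48.0825.
Var(X) = E[X²] − (E[X])² = 48.0825 − 29.6011 = 18.4814.

18.481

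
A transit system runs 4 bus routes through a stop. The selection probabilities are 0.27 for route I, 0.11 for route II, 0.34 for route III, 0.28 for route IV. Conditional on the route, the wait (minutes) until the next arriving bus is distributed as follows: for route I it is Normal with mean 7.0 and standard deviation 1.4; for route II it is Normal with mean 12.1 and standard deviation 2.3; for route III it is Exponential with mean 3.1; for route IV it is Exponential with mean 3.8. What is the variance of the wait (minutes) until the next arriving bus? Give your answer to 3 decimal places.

Per component, I: μ=7, E[X²]=50.96; II: μ=12.1, E[X²]=151.7; III: μ=3.1, E[X²]=19.22; IV: μ=3.8, E[X²]=28.88.
E[X] = 0.27·7 + 0.11·12.1 + 0.34·3.1 + 0.28·3.8 = 5.339.
E[X²] = 0.27·50.96 + 0.11·151.7 + 0.34·19.22 + 0.28·28.88 = 45.0674.
Var(X) = E[X²] − (E[X])² = 45.0674 − 28.5049 = 16.5625.

16.562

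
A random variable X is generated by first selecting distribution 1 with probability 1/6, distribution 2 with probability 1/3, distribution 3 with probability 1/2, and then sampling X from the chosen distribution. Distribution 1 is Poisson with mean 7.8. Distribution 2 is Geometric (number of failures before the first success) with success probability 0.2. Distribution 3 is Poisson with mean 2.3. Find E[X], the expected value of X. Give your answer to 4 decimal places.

3.7833

Component means — 1: 7.8; 2: 4; 3: 2.3.
E[X] = 0.166667·7.8 + 0.333333·4 + 0.5·2.3 = 3.78333.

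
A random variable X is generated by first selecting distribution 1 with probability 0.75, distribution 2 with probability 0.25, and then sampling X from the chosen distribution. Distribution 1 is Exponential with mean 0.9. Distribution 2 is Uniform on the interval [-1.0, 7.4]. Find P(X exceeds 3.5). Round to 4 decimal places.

Conditional on each component, P(X > 3.5): 1: 0.0204681; 2: 0.464286.
By total probability, P(X > 3.5) = 0.75·0.0204681 + 0.25·0.464286 = 0.131422.

0.1314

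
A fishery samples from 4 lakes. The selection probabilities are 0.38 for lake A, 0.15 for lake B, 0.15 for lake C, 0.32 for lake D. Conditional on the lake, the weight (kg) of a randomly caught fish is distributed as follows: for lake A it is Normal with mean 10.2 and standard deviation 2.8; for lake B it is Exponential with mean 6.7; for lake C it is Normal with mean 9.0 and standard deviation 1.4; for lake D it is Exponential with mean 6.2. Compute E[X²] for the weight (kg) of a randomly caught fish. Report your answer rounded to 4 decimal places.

93.0270

For each component E[X²] = Var + (mean)², giving A: 111.88; B: 89.78; C: 82.96; D: 76.88.
Overall E[X²] = 0.38·111.88 + 0.15·89.78 + 0.15·82.96 + 0.32·76.88 = 93.027.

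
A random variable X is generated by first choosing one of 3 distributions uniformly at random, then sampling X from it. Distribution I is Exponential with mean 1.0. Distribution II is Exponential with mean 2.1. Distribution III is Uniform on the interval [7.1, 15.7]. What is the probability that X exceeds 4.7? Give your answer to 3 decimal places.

0.372

Conditional on each component, P(X > 4.7): I: 0.00909528; II: 0.106661; III: 1.
By total probability, P(X > 4.7) = 0.333333·0.00909528 + 0.333333·0.106661 + 0.333333·1 = 0.371919.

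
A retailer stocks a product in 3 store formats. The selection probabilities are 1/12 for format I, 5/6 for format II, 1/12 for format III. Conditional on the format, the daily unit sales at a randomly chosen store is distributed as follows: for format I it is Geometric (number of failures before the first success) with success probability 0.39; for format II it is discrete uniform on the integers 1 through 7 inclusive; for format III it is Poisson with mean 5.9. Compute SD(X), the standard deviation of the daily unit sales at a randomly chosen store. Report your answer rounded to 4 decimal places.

Per component, I: μ=1.5641, E[X²]=6.45694; II: μ=4, E[X²]=20; III: μ=5.9, E[X²]=40.71.
E[X] = 0.0833333·1.5641 + 0.833333·4 + 0.0833333·5.9 = 3.95534.
E[X²] = 0.0833333·6.45694 + 0.833333·20 + 0.0833333·40.71 = 20.5972.
Var(X) = E[X²] − (E[X])² = 20.5972 − 15.6447 = 4.95252.
SD(X) = √4.95252 = 2.22542.

2.2254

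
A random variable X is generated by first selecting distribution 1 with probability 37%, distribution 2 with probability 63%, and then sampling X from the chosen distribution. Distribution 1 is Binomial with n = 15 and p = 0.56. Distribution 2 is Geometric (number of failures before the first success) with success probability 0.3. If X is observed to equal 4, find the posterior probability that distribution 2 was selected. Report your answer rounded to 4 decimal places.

0.8842

Likelihoods P(X=4 | ·): 1: 0.0160644; 2: 0.07203.
Posterior ∝ prior × likelihood. Numerator for 2: 0.63·0.07203 = 0.0453789.
Normalizing constant: 0.37·0.0160644 + 0.63·0.07203 = 0.0513227.
P(2 | observation) = 0.0453789 / 0.0513227 = 0.884187.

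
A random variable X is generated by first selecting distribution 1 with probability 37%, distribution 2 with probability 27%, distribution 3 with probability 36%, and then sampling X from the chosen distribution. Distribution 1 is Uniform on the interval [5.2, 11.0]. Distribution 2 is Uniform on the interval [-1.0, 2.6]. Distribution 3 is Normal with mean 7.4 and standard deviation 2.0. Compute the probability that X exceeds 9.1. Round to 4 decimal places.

0.1924

Conditional on each component, P(X > 9.1): 1: 0.327586; 2: 0; 3: 0.197663.
By total probability, P(X > 9.1) = 0.37·0.327586 + 0.27·0 + 0.36·0.197663 = 0.192365.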